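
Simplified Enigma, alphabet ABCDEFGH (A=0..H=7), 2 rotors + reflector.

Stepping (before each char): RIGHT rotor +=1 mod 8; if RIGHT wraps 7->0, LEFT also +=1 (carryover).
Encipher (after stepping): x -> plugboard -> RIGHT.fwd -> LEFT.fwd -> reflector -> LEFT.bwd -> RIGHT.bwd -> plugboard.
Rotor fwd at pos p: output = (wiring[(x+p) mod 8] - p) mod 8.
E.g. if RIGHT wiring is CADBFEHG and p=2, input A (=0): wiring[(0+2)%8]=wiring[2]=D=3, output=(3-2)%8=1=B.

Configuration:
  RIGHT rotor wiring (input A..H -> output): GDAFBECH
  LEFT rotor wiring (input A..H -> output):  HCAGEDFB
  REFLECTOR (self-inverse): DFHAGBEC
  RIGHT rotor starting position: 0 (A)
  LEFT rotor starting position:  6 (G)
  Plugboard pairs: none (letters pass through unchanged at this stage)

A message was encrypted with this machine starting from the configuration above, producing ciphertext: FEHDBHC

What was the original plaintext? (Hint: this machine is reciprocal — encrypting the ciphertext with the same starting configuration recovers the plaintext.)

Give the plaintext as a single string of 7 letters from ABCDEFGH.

Answer: HGCCDGA

Derivation:
Char 1 ('F'): step: R->1, L=6; F->plug->F->R->B->L->D->refl->A->L'->F->R'->H->plug->H
Char 2 ('E'): step: R->2, L=6; E->plug->E->R->A->L->H->refl->C->L'->E->R'->G->plug->G
Char 3 ('H'): step: R->3, L=6; H->plug->H->R->F->L->A->refl->D->L'->B->R'->C->plug->C
Char 4 ('D'): step: R->4, L=6; D->plug->D->R->D->L->E->refl->G->L'->G->R'->C->plug->C
Char 5 ('B'): step: R->5, L=6; B->plug->B->R->F->L->A->refl->D->L'->B->R'->D->plug->D
Char 6 ('H'): step: R->6, L=6; H->plug->H->R->G->L->G->refl->E->L'->D->R'->G->plug->G
Char 7 ('C'): step: R->7, L=6; C->plug->C->R->E->L->C->refl->H->L'->A->R'->A->plug->A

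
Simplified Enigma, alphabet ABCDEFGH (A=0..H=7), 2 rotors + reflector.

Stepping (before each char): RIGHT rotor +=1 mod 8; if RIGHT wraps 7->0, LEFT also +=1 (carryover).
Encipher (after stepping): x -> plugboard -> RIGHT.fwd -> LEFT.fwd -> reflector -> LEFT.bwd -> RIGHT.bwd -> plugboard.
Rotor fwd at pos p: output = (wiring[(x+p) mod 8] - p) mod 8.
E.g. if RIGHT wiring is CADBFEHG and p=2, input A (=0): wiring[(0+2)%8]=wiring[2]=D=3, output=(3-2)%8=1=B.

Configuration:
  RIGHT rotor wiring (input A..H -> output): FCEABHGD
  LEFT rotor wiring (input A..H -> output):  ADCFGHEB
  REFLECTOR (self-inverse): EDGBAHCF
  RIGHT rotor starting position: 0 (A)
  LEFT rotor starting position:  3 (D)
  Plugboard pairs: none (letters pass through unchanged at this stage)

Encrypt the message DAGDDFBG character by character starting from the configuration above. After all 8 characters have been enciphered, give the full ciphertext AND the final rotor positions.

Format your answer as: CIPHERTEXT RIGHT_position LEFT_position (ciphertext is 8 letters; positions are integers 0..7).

Char 1 ('D'): step: R->1, L=3; D->plug->D->R->A->L->C->refl->G->L'->E->R'->H->plug->H
Char 2 ('A'): step: R->2, L=3; A->plug->A->R->C->L->E->refl->A->L'->G->R'->B->plug->B
Char 3 ('G'): step: R->3, L=3; G->plug->G->R->H->L->H->refl->F->L'->F->R'->A->plug->A
Char 4 ('D'): step: R->4, L=3; D->plug->D->R->H->L->H->refl->F->L'->F->R'->A->plug->A
Char 5 ('D'): step: R->5, L=3; D->plug->D->R->A->L->C->refl->G->L'->E->R'->H->plug->H
Char 6 ('F'): step: R->6, L=3; F->plug->F->R->C->L->E->refl->A->L'->G->R'->E->plug->E
Char 7 ('B'): step: R->7, L=3; B->plug->B->R->G->L->A->refl->E->L'->C->R'->F->plug->F
Char 8 ('G'): step: R->0, L->4 (L advanced); G->plug->G->R->G->L->G->refl->C->L'->A->R'->D->plug->D
Final: ciphertext=HBAAHEFD, RIGHT=0, LEFT=4

Answer: HBAAHEFD 0 4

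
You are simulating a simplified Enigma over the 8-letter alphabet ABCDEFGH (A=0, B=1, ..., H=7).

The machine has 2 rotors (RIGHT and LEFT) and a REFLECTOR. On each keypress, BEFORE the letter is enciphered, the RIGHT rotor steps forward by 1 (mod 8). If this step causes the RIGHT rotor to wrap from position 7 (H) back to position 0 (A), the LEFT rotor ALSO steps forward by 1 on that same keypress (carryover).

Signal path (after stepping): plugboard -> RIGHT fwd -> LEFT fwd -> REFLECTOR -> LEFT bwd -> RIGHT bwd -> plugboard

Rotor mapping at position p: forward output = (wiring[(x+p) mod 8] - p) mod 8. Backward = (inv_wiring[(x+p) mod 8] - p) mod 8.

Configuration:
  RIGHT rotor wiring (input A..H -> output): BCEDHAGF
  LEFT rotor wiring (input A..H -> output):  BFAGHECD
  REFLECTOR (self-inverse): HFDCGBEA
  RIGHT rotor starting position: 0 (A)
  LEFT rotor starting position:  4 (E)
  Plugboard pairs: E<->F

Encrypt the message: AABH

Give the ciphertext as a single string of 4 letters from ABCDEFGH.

Char 1 ('A'): step: R->1, L=4; A->plug->A->R->B->L->A->refl->H->L'->D->R'->B->plug->B
Char 2 ('A'): step: R->2, L=4; A->plug->A->R->C->L->G->refl->E->L'->G->R'->D->plug->D
Char 3 ('B'): step: R->3, L=4; B->plug->B->R->E->L->F->refl->B->L'->F->R'->C->plug->C
Char 4 ('H'): step: R->4, L=4; H->plug->H->R->H->L->C->refl->D->L'->A->R'->G->plug->G

Answer: BDCG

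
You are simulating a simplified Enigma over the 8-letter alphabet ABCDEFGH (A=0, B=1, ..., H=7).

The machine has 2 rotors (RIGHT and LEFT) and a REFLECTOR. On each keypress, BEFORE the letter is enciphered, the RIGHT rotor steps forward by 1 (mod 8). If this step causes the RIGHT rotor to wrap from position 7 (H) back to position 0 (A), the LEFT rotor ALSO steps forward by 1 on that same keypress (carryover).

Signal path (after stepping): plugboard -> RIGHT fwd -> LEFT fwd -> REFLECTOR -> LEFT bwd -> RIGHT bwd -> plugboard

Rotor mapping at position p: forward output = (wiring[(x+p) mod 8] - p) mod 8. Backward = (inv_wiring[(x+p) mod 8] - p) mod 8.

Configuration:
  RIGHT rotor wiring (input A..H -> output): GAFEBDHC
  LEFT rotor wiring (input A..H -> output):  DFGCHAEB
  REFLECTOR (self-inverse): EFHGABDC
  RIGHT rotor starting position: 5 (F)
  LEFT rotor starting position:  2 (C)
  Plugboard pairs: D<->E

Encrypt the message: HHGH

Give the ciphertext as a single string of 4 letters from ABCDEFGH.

Answer: BCEG

Derivation:
Char 1 ('H'): step: R->6, L=2; H->plug->H->R->F->L->H->refl->C->L'->E->R'->B->plug->B
Char 2 ('H'): step: R->7, L=2; H->plug->H->R->A->L->E->refl->A->L'->B->R'->C->plug->C
Char 3 ('G'): step: R->0, L->3 (L advanced); G->plug->G->R->H->L->D->refl->G->L'->E->R'->D->plug->E
Char 4 ('H'): step: R->1, L=3; H->plug->H->R->F->L->A->refl->E->L'->B->R'->G->plug->G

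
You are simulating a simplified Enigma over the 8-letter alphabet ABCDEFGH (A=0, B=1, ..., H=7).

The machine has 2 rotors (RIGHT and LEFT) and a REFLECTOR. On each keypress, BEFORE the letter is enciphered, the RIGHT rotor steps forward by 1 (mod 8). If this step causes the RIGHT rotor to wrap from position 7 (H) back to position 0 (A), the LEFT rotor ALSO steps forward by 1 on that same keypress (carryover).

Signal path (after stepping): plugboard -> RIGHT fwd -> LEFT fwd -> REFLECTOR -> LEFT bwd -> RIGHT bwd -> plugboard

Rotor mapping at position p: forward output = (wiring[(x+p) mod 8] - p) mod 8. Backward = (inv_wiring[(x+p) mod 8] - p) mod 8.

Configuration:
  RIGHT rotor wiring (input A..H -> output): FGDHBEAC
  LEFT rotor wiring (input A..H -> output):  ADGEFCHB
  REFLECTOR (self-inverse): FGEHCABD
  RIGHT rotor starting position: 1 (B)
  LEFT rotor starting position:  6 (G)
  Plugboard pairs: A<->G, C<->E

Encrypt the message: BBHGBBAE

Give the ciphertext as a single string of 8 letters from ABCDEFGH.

Char 1 ('B'): step: R->2, L=6; B->plug->B->R->F->L->G->refl->B->L'->A->R'->F->plug->F
Char 2 ('B'): step: R->3, L=6; B->plug->B->R->G->L->H->refl->D->L'->B->R'->C->plug->E
Char 3 ('H'): step: R->4, L=6; H->plug->H->R->D->L->F->refl->A->L'->E->R'->C->plug->E
Char 4 ('G'): step: R->5, L=6; G->plug->A->R->H->L->E->refl->C->L'->C->R'->G->plug->A
Char 5 ('B'): step: R->6, L=6; B->plug->B->R->E->L->A->refl->F->L'->D->R'->G->plug->A
Char 6 ('B'): step: R->7, L=6; B->plug->B->R->G->L->H->refl->D->L'->B->R'->H->plug->H
Char 7 ('A'): step: R->0, L->7 (L advanced); A->plug->G->R->A->L->C->refl->E->L'->C->R'->H->plug->H
Char 8 ('E'): step: R->1, L=7; E->plug->C->R->G->L->D->refl->H->L'->D->R'->E->plug->C

Answer: FEEAAHHC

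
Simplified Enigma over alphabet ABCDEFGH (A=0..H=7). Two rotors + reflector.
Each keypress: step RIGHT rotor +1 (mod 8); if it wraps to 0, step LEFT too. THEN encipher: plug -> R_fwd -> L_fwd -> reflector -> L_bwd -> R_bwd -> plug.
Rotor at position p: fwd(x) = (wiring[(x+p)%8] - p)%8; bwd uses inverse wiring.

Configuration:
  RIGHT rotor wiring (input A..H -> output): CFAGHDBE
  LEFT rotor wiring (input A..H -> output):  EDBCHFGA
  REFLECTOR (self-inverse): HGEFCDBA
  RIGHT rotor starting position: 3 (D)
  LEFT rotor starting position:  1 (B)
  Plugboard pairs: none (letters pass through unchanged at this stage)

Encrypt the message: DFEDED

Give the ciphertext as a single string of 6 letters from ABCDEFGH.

Char 1 ('D'): step: R->4, L=1; D->plug->D->R->A->L->C->refl->E->L'->E->R'->G->plug->G
Char 2 ('F'): step: R->5, L=1; F->plug->F->R->D->L->G->refl->B->L'->C->R'->H->plug->H
Char 3 ('E'): step: R->6, L=1; E->plug->E->R->C->L->B->refl->G->L'->D->R'->A->plug->A
Char 4 ('D'): step: R->7, L=1; D->plug->D->R->B->L->A->refl->H->L'->G->R'->C->plug->C
Char 5 ('E'): step: R->0, L->2 (L advanced); E->plug->E->R->H->L->B->refl->G->L'->F->R'->B->plug->B
Char 6 ('D'): step: R->1, L=2; D->plug->D->R->G->L->C->refl->E->L'->E->R'->A->plug->A

Answer: GHACBA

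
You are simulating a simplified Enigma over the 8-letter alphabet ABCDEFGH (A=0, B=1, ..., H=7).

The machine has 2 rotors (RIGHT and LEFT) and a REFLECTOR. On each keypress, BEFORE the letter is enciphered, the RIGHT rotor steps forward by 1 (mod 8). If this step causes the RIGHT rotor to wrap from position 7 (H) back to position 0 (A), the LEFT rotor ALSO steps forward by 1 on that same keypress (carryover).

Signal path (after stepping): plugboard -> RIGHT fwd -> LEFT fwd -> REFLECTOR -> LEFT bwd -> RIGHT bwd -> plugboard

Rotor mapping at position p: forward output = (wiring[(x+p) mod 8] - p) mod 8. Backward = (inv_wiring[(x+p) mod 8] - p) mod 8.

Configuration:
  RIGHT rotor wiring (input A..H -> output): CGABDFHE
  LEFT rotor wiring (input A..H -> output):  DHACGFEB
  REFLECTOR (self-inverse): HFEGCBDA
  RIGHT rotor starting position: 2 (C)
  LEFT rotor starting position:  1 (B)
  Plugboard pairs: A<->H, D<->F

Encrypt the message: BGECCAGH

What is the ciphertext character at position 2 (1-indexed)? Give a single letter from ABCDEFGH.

Char 1 ('B'): step: R->3, L=1; B->plug->B->R->A->L->G->refl->D->L'->F->R'->H->plug->A
Char 2 ('G'): step: R->4, L=1; G->plug->G->R->E->L->E->refl->C->L'->H->R'->A->plug->H

H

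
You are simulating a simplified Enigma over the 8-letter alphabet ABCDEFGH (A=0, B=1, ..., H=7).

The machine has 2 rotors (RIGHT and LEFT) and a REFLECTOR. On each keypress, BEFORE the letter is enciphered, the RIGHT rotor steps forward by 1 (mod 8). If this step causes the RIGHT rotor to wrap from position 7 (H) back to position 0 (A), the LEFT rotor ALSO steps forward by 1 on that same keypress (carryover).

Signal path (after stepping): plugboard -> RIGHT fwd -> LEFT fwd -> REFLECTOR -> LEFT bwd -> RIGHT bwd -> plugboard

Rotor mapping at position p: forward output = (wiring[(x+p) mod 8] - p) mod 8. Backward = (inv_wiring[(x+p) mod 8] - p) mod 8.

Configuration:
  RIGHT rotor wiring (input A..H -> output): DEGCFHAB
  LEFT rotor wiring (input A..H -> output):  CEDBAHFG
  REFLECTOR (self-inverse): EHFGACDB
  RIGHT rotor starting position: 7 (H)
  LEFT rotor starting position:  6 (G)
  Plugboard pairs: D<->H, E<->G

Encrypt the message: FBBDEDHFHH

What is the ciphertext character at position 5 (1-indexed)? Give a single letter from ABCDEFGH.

Char 1 ('F'): step: R->0, L->7 (L advanced); F->plug->F->R->H->L->G->refl->D->L'->B->R'->H->plug->D
Char 2 ('B'): step: R->1, L=7; B->plug->B->R->F->L->B->refl->H->L'->A->R'->G->plug->E
Char 3 ('B'): step: R->2, L=7; B->plug->B->R->A->L->H->refl->B->L'->F->R'->D->plug->H
Char 4 ('D'): step: R->3, L=7; D->plug->H->R->D->L->E->refl->A->L'->G->R'->E->plug->G
Char 5 ('E'): step: R->4, L=7; E->plug->G->R->C->L->F->refl->C->L'->E->R'->C->plug->C

C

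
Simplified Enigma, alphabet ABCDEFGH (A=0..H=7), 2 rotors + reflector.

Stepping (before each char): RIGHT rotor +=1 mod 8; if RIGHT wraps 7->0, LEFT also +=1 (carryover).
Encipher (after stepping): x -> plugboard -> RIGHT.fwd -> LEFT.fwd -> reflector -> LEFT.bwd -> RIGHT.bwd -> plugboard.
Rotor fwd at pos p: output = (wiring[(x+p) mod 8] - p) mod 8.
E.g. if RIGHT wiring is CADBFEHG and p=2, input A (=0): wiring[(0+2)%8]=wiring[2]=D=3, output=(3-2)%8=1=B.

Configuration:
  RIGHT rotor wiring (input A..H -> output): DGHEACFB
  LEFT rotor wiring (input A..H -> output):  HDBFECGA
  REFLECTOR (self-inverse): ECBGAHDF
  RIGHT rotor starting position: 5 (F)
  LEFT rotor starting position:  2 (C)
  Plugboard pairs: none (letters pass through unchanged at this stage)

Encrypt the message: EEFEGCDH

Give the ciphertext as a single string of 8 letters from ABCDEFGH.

Answer: CFDGDGBG

Derivation:
Char 1 ('E'): step: R->6, L=2; E->plug->E->R->B->L->D->refl->G->L'->F->R'->C->plug->C
Char 2 ('E'): step: R->7, L=2; E->plug->E->R->F->L->G->refl->D->L'->B->R'->F->plug->F
Char 3 ('F'): step: R->0, L->3 (L advanced); F->plug->F->R->C->L->H->refl->F->L'->E->R'->D->plug->D
Char 4 ('E'): step: R->1, L=3; E->plug->E->R->B->L->B->refl->C->L'->A->R'->G->plug->G
Char 5 ('G'): step: R->2, L=3; G->plug->G->R->B->L->B->refl->C->L'->A->R'->D->plug->D
Char 6 ('C'): step: R->3, L=3; C->plug->C->R->H->L->G->refl->D->L'->D->R'->G->plug->G
Char 7 ('D'): step: R->4, L=3; D->plug->D->R->F->L->E->refl->A->L'->G->R'->B->plug->B
Char 8 ('H'): step: R->5, L=3; H->plug->H->R->D->L->D->refl->G->L'->H->R'->G->plug->G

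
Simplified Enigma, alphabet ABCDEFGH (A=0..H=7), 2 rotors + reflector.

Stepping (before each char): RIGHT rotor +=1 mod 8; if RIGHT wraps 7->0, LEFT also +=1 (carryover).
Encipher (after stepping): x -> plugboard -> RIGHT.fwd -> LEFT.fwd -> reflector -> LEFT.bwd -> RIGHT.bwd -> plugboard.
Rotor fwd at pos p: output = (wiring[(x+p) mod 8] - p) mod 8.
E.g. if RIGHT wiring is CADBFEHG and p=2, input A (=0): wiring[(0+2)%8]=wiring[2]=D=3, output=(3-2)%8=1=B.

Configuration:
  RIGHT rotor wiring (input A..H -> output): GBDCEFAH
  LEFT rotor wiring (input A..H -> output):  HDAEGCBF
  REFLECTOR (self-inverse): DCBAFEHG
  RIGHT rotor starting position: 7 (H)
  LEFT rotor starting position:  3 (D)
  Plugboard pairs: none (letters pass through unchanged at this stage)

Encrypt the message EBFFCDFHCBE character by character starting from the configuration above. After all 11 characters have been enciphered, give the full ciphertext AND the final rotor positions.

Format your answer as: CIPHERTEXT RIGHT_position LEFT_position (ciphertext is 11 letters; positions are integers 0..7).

Char 1 ('E'): step: R->0, L->4 (L advanced); E->plug->E->R->E->L->D->refl->A->L'->H->R'->H->plug->H
Char 2 ('B'): step: R->1, L=4; B->plug->B->R->C->L->F->refl->E->L'->G->R'->G->plug->G
Char 3 ('F'): step: R->2, L=4; F->plug->F->R->F->L->H->refl->G->L'->B->R'->A->plug->A
Char 4 ('F'): step: R->3, L=4; F->plug->F->R->D->L->B->refl->C->L'->A->R'->H->plug->H
Char 5 ('C'): step: R->4, L=4; C->plug->C->R->E->L->D->refl->A->L'->H->R'->G->plug->G
Char 6 ('D'): step: R->5, L=4; D->plug->D->R->B->L->G->refl->H->L'->F->R'->G->plug->G
Char 7 ('F'): step: R->6, L=4; F->plug->F->R->E->L->D->refl->A->L'->H->R'->H->plug->H
Char 8 ('H'): step: R->7, L=4; H->plug->H->R->B->L->G->refl->H->L'->F->R'->F->plug->F
Char 9 ('C'): step: R->0, L->5 (L advanced); C->plug->C->R->D->L->C->refl->B->L'->H->R'->H->plug->H
Char 10 ('B'): step: R->1, L=5; B->plug->B->R->C->L->A->refl->D->L'->F->R'->H->plug->H
Char 11 ('E'): step: R->2, L=5; E->plug->E->R->G->L->H->refl->G->L'->E->R'->G->plug->G
Final: ciphertext=HGAHGGHFHHG, RIGHT=2, LEFT=5

Answer: HGAHGGHFHHG 2 5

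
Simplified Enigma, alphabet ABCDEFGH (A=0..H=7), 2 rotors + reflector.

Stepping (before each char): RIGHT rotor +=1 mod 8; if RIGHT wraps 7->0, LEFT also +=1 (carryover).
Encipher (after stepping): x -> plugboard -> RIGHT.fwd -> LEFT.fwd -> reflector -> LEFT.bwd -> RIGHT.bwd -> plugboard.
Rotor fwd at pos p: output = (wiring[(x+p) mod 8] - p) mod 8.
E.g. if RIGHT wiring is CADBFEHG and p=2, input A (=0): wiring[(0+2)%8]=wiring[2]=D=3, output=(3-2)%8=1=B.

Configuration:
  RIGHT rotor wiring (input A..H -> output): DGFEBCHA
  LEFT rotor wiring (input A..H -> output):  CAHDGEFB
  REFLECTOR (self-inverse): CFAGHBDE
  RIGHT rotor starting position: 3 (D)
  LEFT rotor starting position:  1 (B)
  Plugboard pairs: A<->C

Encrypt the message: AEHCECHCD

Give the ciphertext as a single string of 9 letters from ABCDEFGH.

Answer: EHCBHHAFE

Derivation:
Char 1 ('A'): step: R->4, L=1; A->plug->C->R->D->L->F->refl->B->L'->H->R'->E->plug->E
Char 2 ('E'): step: R->5, L=1; E->plug->E->R->B->L->G->refl->D->L'->E->R'->H->plug->H
Char 3 ('H'): step: R->6, L=1; H->plug->H->R->E->L->D->refl->G->L'->B->R'->A->plug->C
Char 4 ('C'): step: R->7, L=1; C->plug->A->R->B->L->G->refl->D->L'->E->R'->B->plug->B
Char 5 ('E'): step: R->0, L->2 (L advanced); E->plug->E->R->B->L->B->refl->F->L'->A->R'->H->plug->H
Char 6 ('C'): step: R->1, L=2; C->plug->A->R->F->L->H->refl->E->L'->C->R'->H->plug->H
Char 7 ('H'): step: R->2, L=2; H->plug->H->R->E->L->D->refl->G->L'->H->R'->C->plug->A
Char 8 ('C'): step: R->3, L=2; C->plug->A->R->B->L->B->refl->F->L'->A->R'->F->plug->F
Char 9 ('D'): step: R->4, L=2; D->plug->D->R->E->L->D->refl->G->L'->H->R'->E->plug->E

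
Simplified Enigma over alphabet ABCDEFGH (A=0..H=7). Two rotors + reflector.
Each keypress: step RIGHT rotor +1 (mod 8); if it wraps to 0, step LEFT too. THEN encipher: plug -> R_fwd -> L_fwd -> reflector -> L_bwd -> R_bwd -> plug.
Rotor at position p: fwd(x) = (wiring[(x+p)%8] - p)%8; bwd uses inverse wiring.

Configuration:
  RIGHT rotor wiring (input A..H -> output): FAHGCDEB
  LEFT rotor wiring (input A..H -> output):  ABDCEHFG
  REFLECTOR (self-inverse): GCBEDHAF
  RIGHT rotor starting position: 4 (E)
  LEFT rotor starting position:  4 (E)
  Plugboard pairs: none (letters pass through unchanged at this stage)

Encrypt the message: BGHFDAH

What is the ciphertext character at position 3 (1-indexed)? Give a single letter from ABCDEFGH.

Char 1 ('B'): step: R->5, L=4; B->plug->B->R->H->L->G->refl->A->L'->A->R'->D->plug->D
Char 2 ('G'): step: R->6, L=4; G->plug->G->R->E->L->E->refl->D->L'->B->R'->E->plug->E
Char 3 ('H'): step: R->7, L=4; H->plug->H->R->F->L->F->refl->H->L'->G->R'->B->plug->B

B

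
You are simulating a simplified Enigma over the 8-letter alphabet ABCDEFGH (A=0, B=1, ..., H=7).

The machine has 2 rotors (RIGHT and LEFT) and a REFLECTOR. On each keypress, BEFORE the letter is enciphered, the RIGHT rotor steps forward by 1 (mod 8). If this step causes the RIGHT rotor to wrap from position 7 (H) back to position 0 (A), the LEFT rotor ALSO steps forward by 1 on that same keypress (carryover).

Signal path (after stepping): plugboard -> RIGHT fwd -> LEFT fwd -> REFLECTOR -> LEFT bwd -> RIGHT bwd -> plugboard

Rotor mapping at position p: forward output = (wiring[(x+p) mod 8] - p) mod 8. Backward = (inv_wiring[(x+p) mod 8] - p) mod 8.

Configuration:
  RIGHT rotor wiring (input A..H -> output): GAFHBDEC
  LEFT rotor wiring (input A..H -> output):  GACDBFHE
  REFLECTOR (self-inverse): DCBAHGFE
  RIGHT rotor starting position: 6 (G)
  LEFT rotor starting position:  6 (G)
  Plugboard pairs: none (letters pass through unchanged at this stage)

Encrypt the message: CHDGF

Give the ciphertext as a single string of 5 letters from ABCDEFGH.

Answer: HCCDE

Derivation:
Char 1 ('C'): step: R->7, L=6; C->plug->C->R->B->L->G->refl->F->L'->F->R'->H->plug->H
Char 2 ('H'): step: R->0, L->7 (L advanced); H->plug->H->R->C->L->B->refl->C->L'->F->R'->C->plug->C
Char 3 ('D'): step: R->1, L=7; D->plug->D->R->A->L->F->refl->G->L'->G->R'->C->plug->C
Char 4 ('G'): step: R->2, L=7; G->plug->G->R->E->L->E->refl->H->L'->B->R'->D->plug->D
Char 5 ('F'): step: R->3, L=7; F->plug->F->R->D->L->D->refl->A->L'->H->R'->E->plug->E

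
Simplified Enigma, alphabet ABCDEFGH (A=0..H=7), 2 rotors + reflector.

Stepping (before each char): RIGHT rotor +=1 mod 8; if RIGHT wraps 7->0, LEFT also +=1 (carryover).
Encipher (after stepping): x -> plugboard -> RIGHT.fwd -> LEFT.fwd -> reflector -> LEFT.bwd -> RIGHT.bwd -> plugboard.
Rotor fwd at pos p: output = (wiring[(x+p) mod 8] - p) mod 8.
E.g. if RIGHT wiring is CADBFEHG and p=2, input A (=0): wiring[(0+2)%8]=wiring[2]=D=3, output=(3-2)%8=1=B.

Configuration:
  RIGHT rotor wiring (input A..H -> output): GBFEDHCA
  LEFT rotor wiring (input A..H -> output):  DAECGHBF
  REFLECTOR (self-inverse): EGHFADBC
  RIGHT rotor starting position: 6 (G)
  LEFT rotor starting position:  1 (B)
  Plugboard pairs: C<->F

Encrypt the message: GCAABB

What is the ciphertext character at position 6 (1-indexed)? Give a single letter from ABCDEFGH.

Char 1 ('G'): step: R->7, L=1; G->plug->G->R->A->L->H->refl->C->L'->H->R'->B->plug->B
Char 2 ('C'): step: R->0, L->2 (L advanced); C->plug->F->R->H->L->G->refl->B->L'->G->R'->A->plug->A
Char 3 ('A'): step: R->1, L=2; A->plug->A->R->A->L->C->refl->H->L'->E->R'->B->plug->B
Char 4 ('A'): step: R->2, L=2; A->plug->A->R->D->L->F->refl->D->L'->F->R'->D->plug->D
Char 5 ('B'): step: R->3, L=2; B->plug->B->R->A->L->C->refl->H->L'->E->R'->C->plug->F
Char 6 ('B'): step: R->4, L=2; B->plug->B->R->D->L->F->refl->D->L'->F->R'->F->plug->C

C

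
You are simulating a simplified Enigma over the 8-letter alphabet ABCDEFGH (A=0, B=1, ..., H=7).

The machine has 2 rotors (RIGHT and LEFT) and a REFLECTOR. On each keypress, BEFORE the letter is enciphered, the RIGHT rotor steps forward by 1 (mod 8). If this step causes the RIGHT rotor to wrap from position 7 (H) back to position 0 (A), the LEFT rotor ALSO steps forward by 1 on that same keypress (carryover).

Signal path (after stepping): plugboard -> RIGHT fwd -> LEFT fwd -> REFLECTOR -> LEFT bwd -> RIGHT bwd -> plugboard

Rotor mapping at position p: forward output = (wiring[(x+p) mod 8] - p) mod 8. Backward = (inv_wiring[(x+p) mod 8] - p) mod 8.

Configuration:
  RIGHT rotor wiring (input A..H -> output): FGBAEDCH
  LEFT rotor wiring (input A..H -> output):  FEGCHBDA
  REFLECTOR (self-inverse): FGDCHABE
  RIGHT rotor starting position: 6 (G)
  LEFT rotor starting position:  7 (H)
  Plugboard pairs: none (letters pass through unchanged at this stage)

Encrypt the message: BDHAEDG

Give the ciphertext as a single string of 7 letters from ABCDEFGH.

Char 1 ('B'): step: R->7, L=7; B->plug->B->R->G->L->C->refl->D->L'->E->R'->G->plug->G
Char 2 ('D'): step: R->0, L->0 (L advanced); D->plug->D->R->A->L->F->refl->A->L'->H->R'->H->plug->H
Char 3 ('H'): step: R->1, L=0; H->plug->H->R->E->L->H->refl->E->L'->B->R'->F->plug->F
Char 4 ('A'): step: R->2, L=0; A->plug->A->R->H->L->A->refl->F->L'->A->R'->E->plug->E
Char 5 ('E'): step: R->3, L=0; E->plug->E->R->E->L->H->refl->E->L'->B->R'->B->plug->B
Char 6 ('D'): step: R->4, L=0; D->plug->D->R->D->L->C->refl->D->L'->G->R'->C->plug->C
Char 7 ('G'): step: R->5, L=0; G->plug->G->R->D->L->C->refl->D->L'->G->R'->A->plug->A

Answer: GHFEBCA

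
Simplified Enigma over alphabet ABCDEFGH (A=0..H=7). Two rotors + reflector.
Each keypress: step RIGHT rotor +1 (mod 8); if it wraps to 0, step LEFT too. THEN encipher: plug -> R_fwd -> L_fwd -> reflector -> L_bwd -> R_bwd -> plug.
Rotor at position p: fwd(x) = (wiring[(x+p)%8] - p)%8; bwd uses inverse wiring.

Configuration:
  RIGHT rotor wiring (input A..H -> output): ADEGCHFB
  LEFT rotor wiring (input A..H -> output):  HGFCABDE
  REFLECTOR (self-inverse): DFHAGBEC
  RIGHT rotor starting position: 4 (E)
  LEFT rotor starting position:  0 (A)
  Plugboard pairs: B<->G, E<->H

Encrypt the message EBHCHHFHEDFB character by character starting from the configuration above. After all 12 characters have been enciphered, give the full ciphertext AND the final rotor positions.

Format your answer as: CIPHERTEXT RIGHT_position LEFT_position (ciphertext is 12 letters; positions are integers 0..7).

Char 1 ('E'): step: R->5, L=0; E->plug->H->R->F->L->B->refl->F->L'->C->R'->A->plug->A
Char 2 ('B'): step: R->6, L=0; B->plug->G->R->E->L->A->refl->D->L'->G->R'->E->plug->H
Char 3 ('H'): step: R->7, L=0; H->plug->E->R->H->L->E->refl->G->L'->B->R'->B->plug->G
Char 4 ('C'): step: R->0, L->1 (L advanced); C->plug->C->R->E->L->A->refl->D->L'->G->R'->D->plug->D
Char 5 ('H'): step: R->1, L=1; H->plug->E->R->G->L->D->refl->A->L'->E->R'->F->plug->F
Char 6 ('H'): step: R->2, L=1; H->plug->E->R->D->L->H->refl->C->L'->F->R'->D->plug->D
Char 7 ('F'): step: R->3, L=1; F->plug->F->R->F->L->C->refl->H->L'->D->R'->A->plug->A
Char 8 ('H'): step: R->4, L=1; H->plug->E->R->E->L->A->refl->D->L'->G->R'->A->plug->A
Char 9 ('E'): step: R->5, L=1; E->plug->H->R->F->L->C->refl->H->L'->D->R'->D->plug->D
Char 10 ('D'): step: R->6, L=1; D->plug->D->R->F->L->C->refl->H->L'->D->R'->B->plug->G
Char 11 ('F'): step: R->7, L=1; F->plug->F->R->D->L->H->refl->C->L'->F->R'->D->plug->D
Char 12 ('B'): step: R->0, L->2 (L advanced); B->plug->G->R->F->L->C->refl->H->L'->D->R'->B->plug->G
Final: ciphertext=AHGDFDAADGDG, RIGHT=0, LEFT=2

Answer: AHGDFDAADGDG 0 2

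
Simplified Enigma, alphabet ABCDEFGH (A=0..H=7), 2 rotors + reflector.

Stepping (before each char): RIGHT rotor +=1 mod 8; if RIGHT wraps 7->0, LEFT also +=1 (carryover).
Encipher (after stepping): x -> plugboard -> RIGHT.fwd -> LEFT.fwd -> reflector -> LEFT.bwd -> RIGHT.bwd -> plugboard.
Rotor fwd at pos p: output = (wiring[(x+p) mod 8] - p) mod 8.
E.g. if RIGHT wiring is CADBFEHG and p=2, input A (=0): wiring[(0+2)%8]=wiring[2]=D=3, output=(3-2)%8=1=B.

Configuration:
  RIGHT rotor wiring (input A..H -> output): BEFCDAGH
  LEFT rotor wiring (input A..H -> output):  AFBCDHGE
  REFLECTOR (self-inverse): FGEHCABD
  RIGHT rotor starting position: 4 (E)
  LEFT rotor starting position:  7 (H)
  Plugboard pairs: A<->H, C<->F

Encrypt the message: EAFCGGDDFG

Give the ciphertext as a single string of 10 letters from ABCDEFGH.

Answer: DBEHDHHHAC

Derivation:
Char 1 ('E'): step: R->5, L=7; E->plug->E->R->H->L->H->refl->D->L'->E->R'->D->plug->D
Char 2 ('A'): step: R->6, L=7; A->plug->H->R->C->L->G->refl->B->L'->B->R'->B->plug->B
Char 3 ('F'): step: R->7, L=7; F->plug->C->R->F->L->E->refl->C->L'->D->R'->E->plug->E
Char 4 ('C'): step: R->0, L->0 (L advanced); C->plug->F->R->A->L->A->refl->F->L'->B->R'->A->plug->H
Char 5 ('G'): step: R->1, L=0; G->plug->G->R->G->L->G->refl->B->L'->C->R'->D->plug->D
Char 6 ('G'): step: R->2, L=0; G->plug->G->R->H->L->E->refl->C->L'->D->R'->A->plug->H
Char 7 ('D'): step: R->3, L=0; D->plug->D->R->D->L->C->refl->E->L'->H->R'->A->plug->H
Char 8 ('D'): step: R->4, L=0; D->plug->D->R->D->L->C->refl->E->L'->H->R'->A->plug->H
Char 9 ('F'): step: R->5, L=0; F->plug->C->R->C->L->B->refl->G->L'->G->R'->H->plug->A
Char 10 ('G'): step: R->6, L=0; G->plug->G->R->F->L->H->refl->D->L'->E->R'->F->plug->C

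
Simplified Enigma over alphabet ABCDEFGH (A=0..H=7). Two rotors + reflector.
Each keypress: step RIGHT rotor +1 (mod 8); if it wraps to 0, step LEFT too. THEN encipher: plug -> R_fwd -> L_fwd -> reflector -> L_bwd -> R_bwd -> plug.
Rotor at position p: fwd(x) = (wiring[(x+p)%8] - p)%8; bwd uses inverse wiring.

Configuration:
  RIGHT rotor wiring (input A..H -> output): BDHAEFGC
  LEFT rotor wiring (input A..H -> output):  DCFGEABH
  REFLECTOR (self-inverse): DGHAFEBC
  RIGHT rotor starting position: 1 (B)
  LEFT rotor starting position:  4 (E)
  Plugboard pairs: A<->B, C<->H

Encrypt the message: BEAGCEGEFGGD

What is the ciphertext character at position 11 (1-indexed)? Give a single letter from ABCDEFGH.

Char 1 ('B'): step: R->2, L=4; B->plug->A->R->F->L->G->refl->B->L'->G->R'->B->plug->A
Char 2 ('E'): step: R->3, L=4; E->plug->E->R->H->L->C->refl->H->L'->E->R'->H->plug->C
Char 3 ('A'): step: R->4, L=4; A->plug->B->R->B->L->E->refl->F->L'->C->R'->C->plug->H
Char 4 ('G'): step: R->5, L=4; G->plug->G->R->D->L->D->refl->A->L'->A->R'->A->plug->B
Char 5 ('C'): step: R->6, L=4; C->plug->H->R->H->L->C->refl->H->L'->E->R'->B->plug->A
Char 6 ('E'): step: R->7, L=4; E->plug->E->R->B->L->E->refl->F->L'->C->R'->B->plug->A
Char 7 ('G'): step: R->0, L->5 (L advanced); G->plug->G->R->G->L->B->refl->G->L'->D->R'->B->plug->A
Char 8 ('E'): step: R->1, L=5; E->plug->E->R->E->L->F->refl->E->L'->B->R'->G->plug->G
Char 9 ('F'): step: R->2, L=5; F->plug->F->R->A->L->D->refl->A->L'->F->R'->A->plug->B
Char 10 ('G'): step: R->3, L=5; G->plug->G->R->A->L->D->refl->A->L'->F->R'->A->plug->B
Char 11 ('G'): step: R->4, L=5; G->plug->G->R->D->L->G->refl->B->L'->G->R'->D->plug->D

D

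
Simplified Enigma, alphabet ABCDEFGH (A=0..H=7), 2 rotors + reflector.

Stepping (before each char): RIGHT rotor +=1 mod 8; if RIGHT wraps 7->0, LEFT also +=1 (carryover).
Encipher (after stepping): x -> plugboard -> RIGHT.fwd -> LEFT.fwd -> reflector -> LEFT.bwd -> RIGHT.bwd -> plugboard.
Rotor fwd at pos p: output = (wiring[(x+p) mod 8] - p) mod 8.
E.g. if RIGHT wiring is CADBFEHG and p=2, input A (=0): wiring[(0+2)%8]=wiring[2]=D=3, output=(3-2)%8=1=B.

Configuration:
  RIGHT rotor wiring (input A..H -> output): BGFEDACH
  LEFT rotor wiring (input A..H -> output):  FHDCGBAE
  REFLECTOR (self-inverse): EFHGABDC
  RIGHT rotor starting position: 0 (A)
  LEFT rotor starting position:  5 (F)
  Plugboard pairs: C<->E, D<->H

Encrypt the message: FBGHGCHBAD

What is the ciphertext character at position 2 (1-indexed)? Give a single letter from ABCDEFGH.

Char 1 ('F'): step: R->1, L=5; F->plug->F->R->B->L->D->refl->G->L'->F->R'->A->plug->A
Char 2 ('B'): step: R->2, L=5; B->plug->B->R->C->L->H->refl->C->L'->E->R'->H->plug->D

D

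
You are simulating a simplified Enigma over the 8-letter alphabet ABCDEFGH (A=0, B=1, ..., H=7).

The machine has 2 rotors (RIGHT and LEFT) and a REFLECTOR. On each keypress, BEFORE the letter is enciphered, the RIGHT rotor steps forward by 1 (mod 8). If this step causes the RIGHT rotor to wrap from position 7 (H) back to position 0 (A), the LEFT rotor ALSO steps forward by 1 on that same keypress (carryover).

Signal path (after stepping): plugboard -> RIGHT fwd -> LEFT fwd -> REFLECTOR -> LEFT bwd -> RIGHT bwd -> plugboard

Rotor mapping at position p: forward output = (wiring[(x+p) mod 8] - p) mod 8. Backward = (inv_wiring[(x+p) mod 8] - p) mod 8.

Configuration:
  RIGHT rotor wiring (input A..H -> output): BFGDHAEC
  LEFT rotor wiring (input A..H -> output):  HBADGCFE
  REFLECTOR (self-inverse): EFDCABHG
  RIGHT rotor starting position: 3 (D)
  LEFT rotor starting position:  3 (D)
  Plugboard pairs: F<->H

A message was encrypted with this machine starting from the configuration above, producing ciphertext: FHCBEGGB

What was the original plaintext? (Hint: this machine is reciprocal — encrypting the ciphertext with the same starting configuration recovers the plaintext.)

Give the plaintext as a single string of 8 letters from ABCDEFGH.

Answer: BAGCAEBA

Derivation:
Char 1 ('F'): step: R->4, L=3; F->plug->H->R->H->L->F->refl->B->L'->E->R'->B->plug->B
Char 2 ('H'): step: R->5, L=3; H->plug->F->R->B->L->D->refl->C->L'->D->R'->A->plug->A
Char 3 ('C'): step: R->6, L=3; C->plug->C->R->D->L->C->refl->D->L'->B->R'->G->plug->G
Char 4 ('B'): step: R->7, L=3; B->plug->B->R->C->L->H->refl->G->L'->G->R'->C->plug->C
Char 5 ('E'): step: R->0, L->4 (L advanced); E->plug->E->R->H->L->H->refl->G->L'->B->R'->A->plug->A
Char 6 ('G'): step: R->1, L=4; G->plug->G->R->B->L->G->refl->H->L'->H->R'->E->plug->E
Char 7 ('G'): step: R->2, L=4; G->plug->G->R->H->L->H->refl->G->L'->B->R'->B->plug->B
Char 8 ('B'): step: R->3, L=4; B->plug->B->R->E->L->D->refl->C->L'->A->R'->A->plug->A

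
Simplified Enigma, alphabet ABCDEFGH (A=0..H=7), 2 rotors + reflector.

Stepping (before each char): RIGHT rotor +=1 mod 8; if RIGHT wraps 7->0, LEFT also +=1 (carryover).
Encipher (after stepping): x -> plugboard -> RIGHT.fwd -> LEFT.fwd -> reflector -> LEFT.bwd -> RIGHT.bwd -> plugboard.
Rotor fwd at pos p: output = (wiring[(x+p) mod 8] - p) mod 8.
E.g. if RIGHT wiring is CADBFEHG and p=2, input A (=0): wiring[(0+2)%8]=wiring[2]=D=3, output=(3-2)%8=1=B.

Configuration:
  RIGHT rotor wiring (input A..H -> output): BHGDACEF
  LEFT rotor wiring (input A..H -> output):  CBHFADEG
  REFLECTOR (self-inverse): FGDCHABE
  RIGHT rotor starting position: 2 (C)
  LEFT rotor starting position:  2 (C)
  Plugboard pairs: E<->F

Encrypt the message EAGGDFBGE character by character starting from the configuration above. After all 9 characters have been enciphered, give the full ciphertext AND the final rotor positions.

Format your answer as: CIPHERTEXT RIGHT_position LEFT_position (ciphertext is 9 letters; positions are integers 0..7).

Answer: ADCCHGDHH 3 3

Derivation:
Char 1 ('E'): step: R->3, L=2; E->plug->F->R->G->L->A->refl->F->L'->A->R'->A->plug->A
Char 2 ('A'): step: R->4, L=2; A->plug->A->R->E->L->C->refl->D->L'->B->R'->D->plug->D
Char 3 ('G'): step: R->5, L=2; G->plug->G->R->G->L->A->refl->F->L'->A->R'->C->plug->C
Char 4 ('G'): step: R->6, L=2; G->plug->G->R->C->L->G->refl->B->L'->D->R'->C->plug->C
Char 5 ('D'): step: R->7, L=2; D->plug->D->R->H->L->H->refl->E->L'->F->R'->H->plug->H
Char 6 ('F'): step: R->0, L->3 (L advanced); F->plug->E->R->A->L->C->refl->D->L'->E->R'->G->plug->G
Char 7 ('B'): step: R->1, L=3; B->plug->B->R->F->L->H->refl->E->L'->H->R'->D->plug->D
Char 8 ('G'): step: R->2, L=3; G->plug->G->R->H->L->E->refl->H->L'->F->R'->H->plug->H
Char 9 ('E'): step: R->3, L=3; E->plug->F->R->G->L->G->refl->B->L'->D->R'->H->plug->H
Final: ciphertext=ADCCHGDHH, RIGHT=3, LEFT=3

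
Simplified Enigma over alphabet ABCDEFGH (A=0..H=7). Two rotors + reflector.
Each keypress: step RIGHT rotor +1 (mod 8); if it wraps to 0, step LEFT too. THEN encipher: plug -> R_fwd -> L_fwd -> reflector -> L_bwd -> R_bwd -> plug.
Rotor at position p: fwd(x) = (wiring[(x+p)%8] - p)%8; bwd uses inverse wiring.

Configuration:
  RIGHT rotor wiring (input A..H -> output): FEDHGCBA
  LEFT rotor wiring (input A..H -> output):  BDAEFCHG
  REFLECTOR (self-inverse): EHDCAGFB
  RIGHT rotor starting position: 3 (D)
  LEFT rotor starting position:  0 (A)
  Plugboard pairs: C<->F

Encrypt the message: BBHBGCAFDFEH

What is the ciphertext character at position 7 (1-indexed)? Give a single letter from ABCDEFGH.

Char 1 ('B'): step: R->4, L=0; B->plug->B->R->G->L->H->refl->B->L'->A->R'->F->plug->C
Char 2 ('B'): step: R->5, L=0; B->plug->B->R->E->L->F->refl->G->L'->H->R'->E->plug->E
Char 3 ('H'): step: R->6, L=0; H->plug->H->R->E->L->F->refl->G->L'->H->R'->C->plug->F
Char 4 ('B'): step: R->7, L=0; B->plug->B->R->G->L->H->refl->B->L'->A->R'->E->plug->E
Char 5 ('G'): step: R->0, L->1 (L advanced); G->plug->G->R->B->L->H->refl->B->L'->E->R'->B->plug->B
Char 6 ('C'): step: R->1, L=1; C->plug->F->R->A->L->C->refl->D->L'->C->R'->B->plug->B
Char 7 ('A'): step: R->2, L=1; A->plug->A->R->B->L->H->refl->B->L'->E->R'->C->plug->F

F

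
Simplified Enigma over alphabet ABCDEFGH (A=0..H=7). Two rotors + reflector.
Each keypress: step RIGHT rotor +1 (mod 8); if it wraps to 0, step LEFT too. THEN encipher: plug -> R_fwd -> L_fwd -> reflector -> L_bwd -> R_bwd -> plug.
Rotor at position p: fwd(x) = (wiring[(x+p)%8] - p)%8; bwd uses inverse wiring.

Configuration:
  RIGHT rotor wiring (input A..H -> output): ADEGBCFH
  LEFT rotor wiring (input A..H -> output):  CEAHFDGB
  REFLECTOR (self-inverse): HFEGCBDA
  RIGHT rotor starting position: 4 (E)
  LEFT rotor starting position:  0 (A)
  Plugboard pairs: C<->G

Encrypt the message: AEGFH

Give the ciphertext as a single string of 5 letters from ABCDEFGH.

Answer: EDEAG

Derivation:
Char 1 ('A'): step: R->5, L=0; A->plug->A->R->F->L->D->refl->G->L'->G->R'->E->plug->E
Char 2 ('E'): step: R->6, L=0; E->plug->E->R->G->L->G->refl->D->L'->F->R'->D->plug->D
Char 3 ('G'): step: R->7, L=0; G->plug->C->R->E->L->F->refl->B->L'->H->R'->E->plug->E
Char 4 ('F'): step: R->0, L->1 (L advanced); F->plug->F->R->C->L->G->refl->D->L'->A->R'->A->plug->A
Char 5 ('H'): step: R->1, L=1; H->plug->H->R->H->L->B->refl->F->L'->F->R'->C->plug->G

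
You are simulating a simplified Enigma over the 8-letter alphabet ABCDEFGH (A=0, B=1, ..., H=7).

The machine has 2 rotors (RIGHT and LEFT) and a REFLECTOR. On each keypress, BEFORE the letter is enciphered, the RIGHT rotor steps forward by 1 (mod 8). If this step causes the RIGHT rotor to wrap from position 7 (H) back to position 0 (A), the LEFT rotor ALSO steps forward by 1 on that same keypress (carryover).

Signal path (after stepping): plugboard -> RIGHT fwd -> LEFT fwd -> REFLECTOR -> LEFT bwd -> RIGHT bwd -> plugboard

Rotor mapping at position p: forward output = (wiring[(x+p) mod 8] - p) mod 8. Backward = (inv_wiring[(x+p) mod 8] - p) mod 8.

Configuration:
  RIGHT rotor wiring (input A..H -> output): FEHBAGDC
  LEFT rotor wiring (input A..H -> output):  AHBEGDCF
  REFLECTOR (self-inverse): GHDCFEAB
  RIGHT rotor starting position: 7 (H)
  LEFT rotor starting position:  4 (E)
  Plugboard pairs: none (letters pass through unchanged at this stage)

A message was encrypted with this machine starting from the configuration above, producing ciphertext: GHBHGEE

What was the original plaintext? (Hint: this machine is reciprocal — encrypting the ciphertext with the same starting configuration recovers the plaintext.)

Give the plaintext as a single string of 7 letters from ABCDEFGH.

Char 1 ('G'): step: R->0, L->5 (L advanced); G->plug->G->R->D->L->D->refl->C->L'->E->R'->B->plug->B
Char 2 ('H'): step: R->1, L=5; H->plug->H->R->E->L->C->refl->D->L'->D->R'->A->plug->A
Char 3 ('B'): step: R->2, L=5; B->plug->B->R->H->L->B->refl->H->L'->G->R'->C->plug->C
Char 4 ('H'): step: R->3, L=5; H->plug->H->R->E->L->C->refl->D->L'->D->R'->C->plug->C
Char 5 ('G'): step: R->4, L=5; G->plug->G->R->D->L->D->refl->C->L'->E->R'->A->plug->A
Char 6 ('E'): step: R->5, L=5; E->plug->E->R->H->L->B->refl->H->L'->G->R'->B->plug->B
Char 7 ('E'): step: R->6, L=5; E->plug->E->R->B->L->F->refl->E->L'->F->R'->A->plug->A

Answer: BACCABA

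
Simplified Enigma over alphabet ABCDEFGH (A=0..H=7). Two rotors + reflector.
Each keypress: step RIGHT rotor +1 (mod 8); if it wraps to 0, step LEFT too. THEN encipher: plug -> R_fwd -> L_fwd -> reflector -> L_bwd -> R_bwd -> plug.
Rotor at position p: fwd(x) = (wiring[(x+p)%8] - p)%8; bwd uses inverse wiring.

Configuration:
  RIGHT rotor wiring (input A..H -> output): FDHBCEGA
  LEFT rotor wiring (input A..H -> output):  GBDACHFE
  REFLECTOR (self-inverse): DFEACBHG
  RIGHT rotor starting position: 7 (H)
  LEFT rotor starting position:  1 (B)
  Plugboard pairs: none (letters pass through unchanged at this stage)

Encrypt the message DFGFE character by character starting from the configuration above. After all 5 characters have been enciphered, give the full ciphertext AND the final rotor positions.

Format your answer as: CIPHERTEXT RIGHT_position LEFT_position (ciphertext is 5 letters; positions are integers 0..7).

Answer: CBCHF 4 2

Derivation:
Char 1 ('D'): step: R->0, L->2 (L advanced); D->plug->D->R->B->L->G->refl->H->L'->H->R'->C->plug->C
Char 2 ('F'): step: R->1, L=2; F->plug->F->R->F->L->C->refl->E->L'->G->R'->B->plug->B
Char 3 ('G'): step: R->2, L=2; G->plug->G->R->D->L->F->refl->B->L'->A->R'->C->plug->C
Char 4 ('F'): step: R->3, L=2; F->plug->F->R->C->L->A->refl->D->L'->E->R'->H->plug->H
Char 5 ('E'): step: R->4, L=2; E->plug->E->R->B->L->G->refl->H->L'->H->R'->F->plug->F
Final: ciphertext=CBCHF, RIGHT=4, LEFT=2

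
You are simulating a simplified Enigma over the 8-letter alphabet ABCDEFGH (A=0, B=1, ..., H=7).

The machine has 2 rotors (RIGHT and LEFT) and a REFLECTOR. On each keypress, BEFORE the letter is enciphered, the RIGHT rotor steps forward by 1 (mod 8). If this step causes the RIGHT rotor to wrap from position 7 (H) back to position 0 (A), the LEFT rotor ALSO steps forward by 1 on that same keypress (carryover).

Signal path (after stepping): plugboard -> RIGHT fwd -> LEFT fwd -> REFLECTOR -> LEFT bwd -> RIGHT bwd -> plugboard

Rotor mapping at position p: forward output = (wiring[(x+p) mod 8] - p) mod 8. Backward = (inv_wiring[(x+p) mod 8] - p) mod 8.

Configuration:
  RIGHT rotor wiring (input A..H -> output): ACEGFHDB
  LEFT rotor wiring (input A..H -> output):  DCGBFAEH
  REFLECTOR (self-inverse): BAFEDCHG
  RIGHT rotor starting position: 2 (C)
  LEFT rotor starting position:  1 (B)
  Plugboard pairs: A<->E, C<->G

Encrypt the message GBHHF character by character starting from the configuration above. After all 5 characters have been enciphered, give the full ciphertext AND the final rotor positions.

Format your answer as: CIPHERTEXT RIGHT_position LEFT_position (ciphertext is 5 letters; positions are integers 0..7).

Answer: ADECH 7 1

Derivation:
Char 1 ('G'): step: R->3, L=1; G->plug->C->R->E->L->H->refl->G->L'->G->R'->E->plug->A
Char 2 ('B'): step: R->4, L=1; B->plug->B->R->D->L->E->refl->D->L'->F->R'->D->plug->D
Char 3 ('H'): step: R->5, L=1; H->plug->H->R->A->L->B->refl->A->L'->C->R'->A->plug->E
Char 4 ('H'): step: R->6, L=1; H->plug->H->R->B->L->F->refl->C->L'->H->R'->G->plug->C
Char 5 ('F'): step: R->7, L=1; F->plug->F->R->G->L->G->refl->H->L'->E->R'->H->plug->H
Final: ciphertext=ADECH, RIGHT=7, LEFT=1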